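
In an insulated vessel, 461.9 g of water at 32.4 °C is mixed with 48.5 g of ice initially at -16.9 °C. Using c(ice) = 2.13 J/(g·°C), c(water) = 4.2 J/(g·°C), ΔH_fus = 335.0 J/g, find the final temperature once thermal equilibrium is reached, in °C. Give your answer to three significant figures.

T_f = 20.9 °C

Heat to bring ice to 0 °C and melt it: q₁ = 48.5×2.13×16.9 + 48.5×335.0 = 17993 J
Heat the water can supply cooling to 0 °C: 461.9×4.2×32.4 = 62855.4 J > q₁, so all ice melts.
Energy balance: 461.9×4.2×(32.4 − T) = 17993 + 48.5×4.2×(T − 0)
1939.98(32.4 − T) = 17993 + 203.7 T
62855.4 − 17993 = 2143.68 T
T = 44862.4 / 2143.68 = 20.93 °C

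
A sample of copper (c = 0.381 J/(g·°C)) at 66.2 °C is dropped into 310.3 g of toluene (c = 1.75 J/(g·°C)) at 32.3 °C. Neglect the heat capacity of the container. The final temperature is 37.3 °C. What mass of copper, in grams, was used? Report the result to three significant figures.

m = 247 g

q_gained = (310.3 × 1.75) × (37.3 − 32.3) = 2715 J
q_lost = m × 0.381 × (66.2 − 37.3) = 11.0109 m
m = 2715 / 11.0109 = 247 g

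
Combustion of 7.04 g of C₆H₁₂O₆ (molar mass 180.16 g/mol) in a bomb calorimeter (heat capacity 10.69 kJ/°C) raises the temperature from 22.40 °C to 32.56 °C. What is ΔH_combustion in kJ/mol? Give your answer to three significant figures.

ΔT = 32.56 − 22.40 = 10.16 °C
q_cal = C_cal × ΔT = 10.69 × 10.16 = 108.6104 kJ
n = 7.04 / 180.16 = 0.03908 mol
q_rxn = −q_cal = -108.6104 kJ
ΔH = -108.6104 / 0.03908 = -2779 kJ/mol

ΔH = -2780 kJ/mol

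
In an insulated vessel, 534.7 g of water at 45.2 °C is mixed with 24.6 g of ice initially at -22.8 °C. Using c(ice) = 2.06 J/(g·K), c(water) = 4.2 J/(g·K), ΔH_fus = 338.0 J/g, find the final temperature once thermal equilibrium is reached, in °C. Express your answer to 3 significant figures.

T_f = 39.2 °C

Heat to bring ice to 0 °C and melt it: q₁ = 24.6×2.06×22.8 + 24.6×338.0 = 9470.2 J
Heat the water can supply cooling to 0 °C: 534.7×4.2×45.2 = 101507 J > q₁, so all ice melts.
Energy balance: 534.7×4.2×(45.2 − T) = 9470.2 + 24.6×4.2×(T − 0)
2245.74(45.2 − T) = 9470.2 + 103.32 T
101507 − 9470.2 = 2349.06 T
T = 92036.8 / 2349.06 = 39.18 °C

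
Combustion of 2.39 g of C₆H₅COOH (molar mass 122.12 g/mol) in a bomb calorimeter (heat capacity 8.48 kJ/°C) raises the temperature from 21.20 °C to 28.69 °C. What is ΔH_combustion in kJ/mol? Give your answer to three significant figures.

ΔH = -3250 kJ/mol

ΔT = 28.69 − 21.20 = 7.49 °C
q_cal = C_cal × ΔT = 8.48 × 7.49 = 63.5152 kJ
n = 2.39 / 122.12 = 0.01957 mol
q_rxn = −q_cal = -63.5152 kJ
ΔH = -63.5152 / 0.01957 = -3246 kJ/mol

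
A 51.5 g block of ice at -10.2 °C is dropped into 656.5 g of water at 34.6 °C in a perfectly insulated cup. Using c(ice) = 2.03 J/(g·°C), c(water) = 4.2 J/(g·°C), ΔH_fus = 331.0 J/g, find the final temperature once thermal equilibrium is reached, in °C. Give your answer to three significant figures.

T_f = 26.0 °C

Heat to bring ice to 0 °C and melt it: q₁ = 51.5×2.03×10.2 + 51.5×331.0 = 18113 J
Heat the water can supply cooling to 0 °C: 656.5×4.2×34.6 = 95402.6 J > q₁, so all ice melts.
Energy balance: 656.5×4.2×(34.6 − T) = 18113 + 51.5×4.2×(T − 0)
2757.3(34.6 − T) = 18113 + 216.3 T
95402.6 − 18113 = 2973.6 T
T = 77289.6 / 2973.6 = 25.99 °C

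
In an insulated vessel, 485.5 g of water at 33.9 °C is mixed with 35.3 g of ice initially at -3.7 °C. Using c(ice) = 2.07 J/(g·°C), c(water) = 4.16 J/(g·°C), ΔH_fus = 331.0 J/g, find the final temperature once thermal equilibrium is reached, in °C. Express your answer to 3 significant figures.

Heat to bring ice to 0 °C and melt it: q₁ = 35.3×2.07×3.7 + 35.3×331.0 = 11955 J
Heat the water can supply cooling to 0 °C: 485.5×4.16×33.9 = 68467.2 J > q₁, so all ice melts.
Energy balance: 485.5×4.16×(33.9 − T) = 11955 + 35.3×4.16×(T − 0)
2019.68(33.9 − T) = 11955 + 146.848 T
68467.2 − 11955 = 2166.528 T
T = 56512.2 / 2166.528 = 26.08 °C

T_f = 26.1 °C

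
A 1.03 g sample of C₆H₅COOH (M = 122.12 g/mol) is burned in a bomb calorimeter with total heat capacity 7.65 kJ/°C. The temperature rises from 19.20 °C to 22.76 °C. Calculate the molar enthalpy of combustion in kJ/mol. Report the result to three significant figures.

ΔH = -3230 kJ/mol

ΔT = 22.76 − 19.20 = 3.56 °C
q_cal = C_cal × ΔT = 7.65 × 3.56 = 27.234 kJ
n = 1.03 / 122.12 = 0.008434 mol
q_rxn = −q_cal = -27.234 kJ
ΔH = -27.234 / 0.008434 = -3229 kJ/mol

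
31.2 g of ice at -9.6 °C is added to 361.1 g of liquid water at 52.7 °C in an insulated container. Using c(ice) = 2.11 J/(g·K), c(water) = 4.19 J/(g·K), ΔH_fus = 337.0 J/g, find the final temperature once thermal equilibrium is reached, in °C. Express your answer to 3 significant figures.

T_f = 41.7 °C

Heat to bring ice to 0 °C and melt it: q₁ = 31.2×2.11×9.6 + 31.2×337.0 = 11146 J
Heat the water can supply cooling to 0 °C: 361.1×4.19×52.7 = 79735.6 J > q₁, so all ice melts.
Energy balance: 361.1×4.19×(52.7 − T) = 11146 + 31.2×4.19×(T − 0)
1513.009(52.7 − T) = 11146 + 130.728 T
79735.6 − 11146 = 1643.737 T
T = 68589.6 / 1643.737 = 41.73 °C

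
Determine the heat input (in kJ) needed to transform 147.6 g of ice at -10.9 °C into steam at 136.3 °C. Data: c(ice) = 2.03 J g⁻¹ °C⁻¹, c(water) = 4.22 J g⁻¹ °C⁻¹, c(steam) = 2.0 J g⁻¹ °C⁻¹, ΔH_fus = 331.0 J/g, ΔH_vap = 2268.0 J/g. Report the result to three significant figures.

q1 (heat ice -10.9→0.0 °C): 147.6 × 2.03 × 10.9 = 3266 J
q2 (melt at 0 °C): 147.6 × 331.0 = 48856 J
q3 (heat water 0.0→100.0 °C): 147.6 × 4.22 × 100.0 = 62287 J
q4 (vaporize at 100 °C): 147.6 × 2268.0 = 334757 J
q5 (heat steam 100.0→136.3 °C): 147.6 × 2.0 × 36.3 = 10716 J
Total: 3266 + 48856 + 62287 + 334757 + 10716 = 459882 J = 460 kJ

q = 460 kJ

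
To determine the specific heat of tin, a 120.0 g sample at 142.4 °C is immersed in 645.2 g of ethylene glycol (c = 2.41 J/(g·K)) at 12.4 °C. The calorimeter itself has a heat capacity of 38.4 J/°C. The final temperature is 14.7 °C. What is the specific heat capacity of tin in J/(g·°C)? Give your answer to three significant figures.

c = 0.239 J/(g·°C)

q_gained = (645.2 × 2.41 + 38.4) × (14.7 − 12.4) = 3665 J
q_lost = 120.0 × c × (142.4 − 14.7) = 15324 c
Set equal: c = 3665 / 15324 = 0.239 J/(g·°C)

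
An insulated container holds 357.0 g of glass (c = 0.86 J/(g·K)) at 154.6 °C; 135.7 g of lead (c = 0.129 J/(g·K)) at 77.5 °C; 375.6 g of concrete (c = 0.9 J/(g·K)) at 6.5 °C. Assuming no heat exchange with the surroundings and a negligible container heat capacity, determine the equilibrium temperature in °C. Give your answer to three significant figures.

T_f = 77.0 °C

Σ mᵢcᵢ(T − Tᵢ) = 0  ⇒  T = Σ mᵢcᵢTᵢ / Σ mᵢcᵢ
Σ mᵢcᵢ = 357.0×0.86 + 135.7×0.129 + 375.6×0.9 = 662.5653
Σ mᵢcᵢTᵢ = 307.02×154.6 + 17.5053×77.5 + 338.04×6.5 = 51019
T = 51019 / 662.5653 = 77.00 °C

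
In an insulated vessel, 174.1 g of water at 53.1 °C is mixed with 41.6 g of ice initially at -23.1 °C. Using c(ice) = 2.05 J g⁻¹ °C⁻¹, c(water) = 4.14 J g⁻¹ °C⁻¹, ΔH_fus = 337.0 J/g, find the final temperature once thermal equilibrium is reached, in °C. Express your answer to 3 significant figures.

Heat to bring ice to 0 °C and melt it: q₁ = 41.6×2.05×23.1 + 41.6×337.0 = 15989 J
Heat the water can supply cooling to 0 °C: 174.1×4.14×53.1 = 38273.1 J > q₁, so all ice melts.
Energy balance: 174.1×4.14×(53.1 − T) = 15989 + 41.6×4.14×(T − 0)
720.774(53.1 − T) = 15989 + 172.224 T
38273.1 − 15989 = 892.998 T
T = 22284.1 / 892.998 = 24.95 °C

T_f = 25.0 °C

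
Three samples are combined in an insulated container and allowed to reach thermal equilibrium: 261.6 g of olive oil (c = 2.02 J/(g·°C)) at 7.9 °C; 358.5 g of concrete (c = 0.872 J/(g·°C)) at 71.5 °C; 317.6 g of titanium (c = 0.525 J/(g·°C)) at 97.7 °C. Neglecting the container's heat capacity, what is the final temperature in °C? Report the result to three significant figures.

Σ mᵢcᵢ(T − Tᵢ) = 0  ⇒  T = Σ mᵢcᵢTᵢ / Σ mᵢcᵢ
Σ mᵢcᵢ = 261.6×2.02 + 358.5×0.872 + 317.6×0.525 = 1007.784
Σ mᵢcᵢTᵢ = 528.432×7.9 + 312.612×71.5 + 166.74×97.7 = 42817
T = 42817 / 1007.784 = 42.49 °C

T_f = 42.5 °C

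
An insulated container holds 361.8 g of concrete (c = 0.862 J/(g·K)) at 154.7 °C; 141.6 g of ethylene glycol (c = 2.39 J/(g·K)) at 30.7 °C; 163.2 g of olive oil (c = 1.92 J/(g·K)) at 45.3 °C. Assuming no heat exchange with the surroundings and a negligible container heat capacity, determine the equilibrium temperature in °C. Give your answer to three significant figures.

T_f = 75.6 °C

Σ mᵢcᵢ(T − Tᵢ) = 0  ⇒  T = Σ mᵢcᵢTᵢ / Σ mᵢcᵢ
Σ mᵢcᵢ = 361.8×0.862 + 141.6×2.39 + 163.2×1.92 = 963.6396
Σ mᵢcᵢTᵢ = 311.8716×154.7 + 338.424×30.7 + 313.344×45.3 = 72831
T = 72831 / 963.6396 = 75.58 °C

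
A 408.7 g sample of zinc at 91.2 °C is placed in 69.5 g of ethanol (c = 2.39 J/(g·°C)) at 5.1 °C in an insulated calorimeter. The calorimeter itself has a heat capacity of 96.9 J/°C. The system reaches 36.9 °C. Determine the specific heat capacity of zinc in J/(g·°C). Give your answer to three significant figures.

c = 0.377 J/(g·°C)

q_gained = (69.5 × 2.39 + 96.9) × (36.9 − 5.1) = 8364 J
q_lost = 408.7 × c × (91.2 − 36.9) = 22192.41 c
Set equal: c = 8364 / 22192.41 = 0.377 J/(g·°C)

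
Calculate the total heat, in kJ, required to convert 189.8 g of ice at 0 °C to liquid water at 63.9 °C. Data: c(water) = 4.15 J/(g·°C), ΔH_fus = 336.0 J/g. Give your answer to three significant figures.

q1 (melt at 0 °C): 189.8 × 336.0 = 63773 J
q2 (heat water 0.0→63.9 °C): 189.8 × 4.15 × 63.9 = 50332 J
Total: 63773 + 50332 = 114105 J = 114 kJ

q = 114 kJ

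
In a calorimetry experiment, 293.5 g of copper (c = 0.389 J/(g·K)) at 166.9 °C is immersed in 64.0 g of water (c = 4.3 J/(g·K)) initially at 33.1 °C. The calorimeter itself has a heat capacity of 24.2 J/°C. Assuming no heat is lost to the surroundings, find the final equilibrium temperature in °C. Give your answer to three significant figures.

Heat lost by copper = heat gained by water + calorimeter.
(293.5)(0.389)(166.9 − T) = [(64.0)(4.3) + 24.2](T − 33.1)
114.1715 (166.9 − T) = 299.4 (T − 33.1)
19055 − 114.1715 T = 299.4 T − 9910.1
28965.1 = 413.5715 T
T = 70.04 °C

T_f = 70.0 °C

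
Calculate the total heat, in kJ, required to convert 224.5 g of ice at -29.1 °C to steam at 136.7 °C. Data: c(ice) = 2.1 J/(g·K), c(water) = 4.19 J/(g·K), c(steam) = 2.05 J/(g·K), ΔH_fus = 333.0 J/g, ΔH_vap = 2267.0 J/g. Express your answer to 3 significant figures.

q1 (heat ice -29.1→0.0 °C): 224.5 × 2.1 × 29.1 = 13719 J
q2 (melt at 0 °C): 224.5 × 333.0 = 74759 J
q3 (heat water 0.0→100.0 °C): 224.5 × 4.19 × 100.0 = 94066 J
q4 (vaporize at 100 °C): 224.5 × 2267.0 = 508942 J
q5 (heat steam 100.0→136.7 °C): 224.5 × 2.05 × 36.7 = 16890 J
Total: 13719 + 74759 + 94066 + 508942 + 16890 = 708376 J = 708 kJ

q = 708 kJ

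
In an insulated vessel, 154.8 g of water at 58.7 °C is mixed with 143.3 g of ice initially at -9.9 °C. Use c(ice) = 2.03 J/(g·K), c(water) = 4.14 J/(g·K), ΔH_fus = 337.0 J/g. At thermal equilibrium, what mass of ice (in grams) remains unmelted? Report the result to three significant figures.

Heat to warm all ice to 0 °C: 143.3×2.03×9.9 = 2879.9 J
Heat released by water cooling to 0 °C: 154.8×4.14×58.7 = 37619 J
37619 J < 2879.9 + 143.3×337.0 = 51172.0 J, so not all ice melts; final T = 0 °C.
Heat left for melting: 37619 − 2879.9 = 34739.1 J
Mass melted = 34739.1 / 337.0 = 103.1 g
Ice remaining = 143.3 − 103.1 = 40.2 g

m_ice remaining = 40.2 g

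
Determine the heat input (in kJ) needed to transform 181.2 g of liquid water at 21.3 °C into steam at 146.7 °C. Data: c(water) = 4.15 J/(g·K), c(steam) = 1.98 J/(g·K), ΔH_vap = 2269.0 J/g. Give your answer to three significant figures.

q1 (heat water 21.3→100.0 °C): 181.2 × 4.15 × 78.7 = 59181 J
q2 (vaporize at 100 °C): 181.2 × 2269.0 = 411143 J
q3 (heat steam 100.0→146.7 °C): 181.2 × 1.98 × 46.7 = 16755 J
Total: 59181 + 411143 + 16755 = 487079 J = 487 kJ

q = 487 kJ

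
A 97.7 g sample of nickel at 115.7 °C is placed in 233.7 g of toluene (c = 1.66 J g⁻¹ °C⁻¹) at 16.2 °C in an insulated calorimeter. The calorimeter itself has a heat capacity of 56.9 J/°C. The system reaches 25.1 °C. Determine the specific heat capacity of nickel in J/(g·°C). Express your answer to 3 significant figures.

q_gained = (233.7 × 1.66 + 56.9) × (25.1 − 16.2) = 3959 J
q_lost = 97.7 × c × (115.7 − 25.1) = 8851.62 c
Set equal: c = 3959 / 8851.62 = 0.447 J/(g·°C)

c = 0.447 J/(g·°C)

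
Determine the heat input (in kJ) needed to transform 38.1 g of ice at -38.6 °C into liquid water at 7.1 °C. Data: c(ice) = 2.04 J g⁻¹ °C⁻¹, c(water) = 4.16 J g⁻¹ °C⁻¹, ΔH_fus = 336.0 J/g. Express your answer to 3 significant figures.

q1 (heat ice -38.6→0.0 °C): 38.1 × 2.04 × 38.6 = 3000 J
q2 (melt at 0 °C): 38.1 × 336.0 = 12802 J
q3 (heat water 0.0→7.1 °C): 38.1 × 4.16 × 7.1 = 1125 J
Total: 3000 + 12802 + 1125 = 16927 J = 16.9 kJ

q = 16.9 kJ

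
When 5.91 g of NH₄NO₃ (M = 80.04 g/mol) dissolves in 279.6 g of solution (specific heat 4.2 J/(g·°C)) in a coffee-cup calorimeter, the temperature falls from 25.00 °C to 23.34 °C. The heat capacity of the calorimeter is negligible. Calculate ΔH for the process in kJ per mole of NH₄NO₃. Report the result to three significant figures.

|ΔT| = |23.34 − 25.00| = 1.66 °C
|q_surr| = (279.6 × 4.2) × 1.66 = 1174.32 × 1.66 = 1949 J
n(NH₄NO₃) = 5.91 / 80.04 = 0.07384 mol
Temperature fell, so q_rxn = +|q_surr| = 1.949 kJ
ΔH = q_rxn / n = 26.39 kJ/mol

ΔH = 26.4 kJ/mol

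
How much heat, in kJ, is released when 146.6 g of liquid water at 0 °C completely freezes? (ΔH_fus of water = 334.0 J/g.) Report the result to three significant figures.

q = m × ΔH_fus = 146.6 × 334.0 = 48960 J = 49.0 kJ

q = 49.0 kJ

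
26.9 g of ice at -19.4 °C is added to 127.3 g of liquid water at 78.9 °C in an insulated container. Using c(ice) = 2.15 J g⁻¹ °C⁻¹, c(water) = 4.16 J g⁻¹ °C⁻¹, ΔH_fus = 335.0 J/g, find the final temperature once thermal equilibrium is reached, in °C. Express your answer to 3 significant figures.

Heat to bring ice to 0 °C and melt it: q₁ = 26.9×2.15×19.4 + 26.9×335.0 = 10133 J
Heat the water can supply cooling to 0 °C: 127.3×4.16×78.9 = 41782.9 J > q₁, so all ice melts.
Energy balance: 127.3×4.16×(78.9 − T) = 10133 + 26.9×4.16×(T − 0)
529.568(78.9 − T) = 10133 + 111.904 T
41782.9 − 10133 = 641.472 T
T = 31649.9 / 641.472 = 49.34 °C

T_f = 49.3 °C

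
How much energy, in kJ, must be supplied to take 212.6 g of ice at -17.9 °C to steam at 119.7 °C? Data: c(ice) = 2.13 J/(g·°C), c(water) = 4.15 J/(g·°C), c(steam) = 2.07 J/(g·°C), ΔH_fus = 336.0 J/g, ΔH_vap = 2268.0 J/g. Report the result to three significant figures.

q1 (heat ice -17.9→0.0 °C): 212.6 × 2.13 × 17.9 = 8106 J
q2 (melt at 0 °C): 212.6 × 336.0 = 71434 J
q3 (heat water 0.0→100.0 °C): 212.6 × 4.15 × 100.0 = 88229 J
q4 (vaporize at 100 °C): 212.6 × 2268.0 = 482177 J
q5 (heat steam 100.0→119.7 °C): 212.6 × 2.07 × 19.7 = 8670 J
Total: 8106 + 71434 + 88229 + 482177 + 8670 = 658616 J = 659 kJ

q = 659 kJ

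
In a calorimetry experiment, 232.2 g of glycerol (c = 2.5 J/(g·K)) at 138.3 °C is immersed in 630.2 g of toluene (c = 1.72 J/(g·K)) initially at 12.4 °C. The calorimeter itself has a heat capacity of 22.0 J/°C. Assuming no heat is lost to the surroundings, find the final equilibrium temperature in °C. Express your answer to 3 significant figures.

T_f = 55.7 °C

Heat lost by glycerol = heat gained by toluene + calorimeter.
(232.2)(2.5)(138.3 − T) = [(630.2)(1.72) + 22.0](T − 12.4)
580.5 (138.3 − T) = 1105.944 (T − 12.4)
80283 − 580.5 T = 1105.944 T − 13714
93997 = 1686.444 T
T = 55.74 °C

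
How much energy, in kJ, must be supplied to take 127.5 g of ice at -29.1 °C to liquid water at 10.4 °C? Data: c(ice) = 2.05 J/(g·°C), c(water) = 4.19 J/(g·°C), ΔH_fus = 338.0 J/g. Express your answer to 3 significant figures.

q1 (heat ice -29.1→0.0 °C): 127.5 × 2.05 × 29.1 = 7606 J
q2 (melt at 0 °C): 127.5 × 338.0 = 43095 J
q3 (heat water 0.0→10.4 °C): 127.5 × 4.19 × 10.4 = 5556 J
Total: 7606 + 43095 + 5556 = 56257 J = 56.3 kJ

q = 56.3 kJ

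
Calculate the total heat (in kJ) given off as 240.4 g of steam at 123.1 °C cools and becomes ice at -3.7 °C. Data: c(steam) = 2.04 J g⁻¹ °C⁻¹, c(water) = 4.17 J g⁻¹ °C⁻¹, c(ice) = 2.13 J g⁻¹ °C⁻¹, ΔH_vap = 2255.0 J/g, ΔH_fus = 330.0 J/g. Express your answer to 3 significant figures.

q1 (cool steam 123.1→100 °C): 240.4 × 2.04 × 23.1 = 11329 J
q2 (condense at 100 °C): 240.4 × 2255.0 = 542102 J
q3 (cool water 100→0 °C): 240.4 × 4.17 × 100.0 = 100247 J
q4 (freeze at 0 °C): 240.4 × 330.0 = 79332 J
q5 (cool ice 0→-3.7 °C): 240.4 × 2.13 × 3.7 = 1895 J
Total: 11329 + 542102 + 100247 + 79332 + 1895 = 734905 J = 735 kJ

q = 735 kJ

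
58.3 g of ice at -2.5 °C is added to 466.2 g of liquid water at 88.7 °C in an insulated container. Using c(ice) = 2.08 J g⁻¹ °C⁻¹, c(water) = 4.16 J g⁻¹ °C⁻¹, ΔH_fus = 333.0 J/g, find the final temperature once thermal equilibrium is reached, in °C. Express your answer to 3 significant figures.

Heat to bring ice to 0 °C and melt it: q₁ = 58.3×2.08×2.5 + 58.3×333.0 = 19717 J
Heat the water can supply cooling to 0 °C: 466.2×4.16×88.7 = 172024 J > q₁, so all ice melts.
Energy balance: 466.2×4.16×(88.7 − T) = 19717 + 58.3×4.16×(T − 0)
1939.392(88.7 − T) = 19717 + 242.528 T
172024 − 19717 = 2181.920 T
T = 152307 / 2181.920 = 69.80 °C

T_f = 69.8 °C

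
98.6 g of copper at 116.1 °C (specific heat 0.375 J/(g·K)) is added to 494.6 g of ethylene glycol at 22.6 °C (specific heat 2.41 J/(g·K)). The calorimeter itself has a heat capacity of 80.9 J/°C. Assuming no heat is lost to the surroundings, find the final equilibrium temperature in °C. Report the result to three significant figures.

T_f = 25.2 °C

Heat lost by copper = heat gained by ethylene glycol + calorimeter.
(98.6)(0.375)(116.1 − T) = [(494.6)(2.41) + 80.9](T − 22.6)
36.975 (116.1 − T) = 1272.886 (T − 22.6)
4292.8 − 36.975 T = 1272.886 T − 28767
33059.8 = 1309.861 T
T = 25.24 °C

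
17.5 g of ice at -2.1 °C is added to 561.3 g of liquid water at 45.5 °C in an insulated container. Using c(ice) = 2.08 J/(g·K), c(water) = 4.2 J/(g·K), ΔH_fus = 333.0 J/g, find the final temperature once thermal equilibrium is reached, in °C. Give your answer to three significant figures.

T_f = 41.7 °C

Heat to bring ice to 0 °C and melt it: q₁ = 17.5×2.08×2.1 + 17.5×333.0 = 5903.9 J
Heat the water can supply cooling to 0 °C: 561.3×4.2×45.5 = 107264 J > q₁, so all ice melts.
Energy balance: 561.3×4.2×(45.5 − T) = 5903.9 + 17.5×4.2×(T − 0)
2357.46(45.5 − T) = 5903.9 + 73.5 T
107264 − 5903.9 = 2430.96 T
T = 101360.1 / 2430.96 = 41.70 °C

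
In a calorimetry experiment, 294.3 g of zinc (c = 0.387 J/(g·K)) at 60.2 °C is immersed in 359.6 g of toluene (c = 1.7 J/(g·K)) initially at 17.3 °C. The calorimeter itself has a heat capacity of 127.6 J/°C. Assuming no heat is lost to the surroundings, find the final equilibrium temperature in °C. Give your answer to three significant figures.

T_f = 23.0 °C

Heat lost by zinc = heat gained by toluene + calorimeter.
(294.3)(0.387)(60.2 − T) = [(359.6)(1.7) + 127.6](T − 17.3)
113.8941 (60.2 − T) = 738.92 (T − 17.3)
6856.4 − 113.8941 T = 738.92 T − 12783
19639.4 = 852.8141 T
T = 23.03 °C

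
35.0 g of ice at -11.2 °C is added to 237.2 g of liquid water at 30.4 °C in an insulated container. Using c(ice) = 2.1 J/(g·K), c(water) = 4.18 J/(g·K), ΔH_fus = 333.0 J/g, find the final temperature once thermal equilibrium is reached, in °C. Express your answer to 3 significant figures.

Heat to bring ice to 0 °C and melt it: q₁ = 35.0×2.1×11.2 + 35.0×333.0 = 12478 J
Heat the water can supply cooling to 0 °C: 237.2×4.18×30.4 = 30141.5 J > q₁, so all ice melts.
Energy balance: 237.2×4.18×(30.4 − T) = 12478 + 35.0×4.18×(T − 0)
991.496(30.4 − T) = 12478 + 146.3 T
30141.5 − 12478 = 1137.796 T
T = 17663.5 / 1137.796 = 15.52 °C

T_f = 15.5 °C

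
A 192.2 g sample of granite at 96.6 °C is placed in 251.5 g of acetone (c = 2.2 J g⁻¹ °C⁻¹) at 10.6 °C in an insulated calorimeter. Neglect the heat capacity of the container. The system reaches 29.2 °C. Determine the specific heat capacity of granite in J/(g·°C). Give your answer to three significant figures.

q_gained = (251.5 × 2.2) × (29.2 − 10.6) = 10290 J
q_lost = 192.2 × c × (96.6 − 29.2) = 12954.28 c
Set equal: c = 10290 / 12954.28 = 0.794 J/(g·°C)

c = 0.794 J/(g·°C)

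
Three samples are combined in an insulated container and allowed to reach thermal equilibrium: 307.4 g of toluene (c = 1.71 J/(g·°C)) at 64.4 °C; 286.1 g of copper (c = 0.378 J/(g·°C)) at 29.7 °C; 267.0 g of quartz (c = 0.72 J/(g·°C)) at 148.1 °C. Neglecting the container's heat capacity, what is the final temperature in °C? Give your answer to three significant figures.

Σ mᵢcᵢ(T − Tᵢ) = 0  ⇒  T = Σ mᵢcᵢTᵢ / Σ mᵢcᵢ
Σ mᵢcᵢ = 307.4×1.71 + 286.1×0.378 + 267.0×0.72 = 826.0398
Σ mᵢcᵢTᵢ = 525.654×64.4 + 108.1458×29.7 + 192.24×148.1 = 65535
T = 65535 / 826.0398 = 79.34 °C

T_f = 79.3 °C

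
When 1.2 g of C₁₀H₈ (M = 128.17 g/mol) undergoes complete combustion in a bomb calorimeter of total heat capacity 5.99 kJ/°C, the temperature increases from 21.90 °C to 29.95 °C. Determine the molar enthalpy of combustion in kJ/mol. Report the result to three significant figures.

ΔH = -5150 kJ/mol

ΔT = 29.95 − 21.90 = 8.05 °C
q_cal = C_cal × ΔT = 5.99 × 8.05 = 48.2195 kJ
n = 1.2 / 128.17 = 0.009363 mol
q_rxn = −q_cal = -48.2195 kJ
ΔH = -48.2195 / 0.009363 = -5150 kJ/mol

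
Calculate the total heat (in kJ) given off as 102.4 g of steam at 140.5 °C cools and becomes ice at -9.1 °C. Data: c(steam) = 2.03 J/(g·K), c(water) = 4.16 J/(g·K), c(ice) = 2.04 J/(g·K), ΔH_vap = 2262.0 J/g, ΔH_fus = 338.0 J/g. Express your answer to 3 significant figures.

q1 (cool steam 140.5→100 °C): 102.4 × 2.03 × 40.5 = 8419 J
q2 (condense at 100 °C): 102.4 × 2262.0 = 231629 J
q3 (cool water 100→0 °C): 102.4 × 4.16 × 100.0 = 42598 J
q4 (freeze at 0 °C): 102.4 × 338.0 = 34611 J
q5 (cool ice 0→-9.1 °C): 102.4 × 2.04 × 9.1 = 1901 J
Total: 8419 + 231629 + 42598 + 34611 + 1901 = 319158 J = 319 kJ

q = 319 kJ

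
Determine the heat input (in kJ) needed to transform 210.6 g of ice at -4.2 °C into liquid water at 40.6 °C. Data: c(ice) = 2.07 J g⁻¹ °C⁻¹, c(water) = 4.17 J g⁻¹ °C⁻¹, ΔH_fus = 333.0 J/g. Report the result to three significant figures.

q = 108 kJ

q1 (heat ice -4.2→0.0 °C): 210.6 × 2.07 × 4.2 = 1831 J
q2 (melt at 0 °C): 210.6 × 333.0 = 70130 J
q3 (heat water 0.0→40.6 °C): 210.6 × 4.17 × 40.6 = 35655 J
Total: 1831 + 70130 + 35655 = 107616 J = 108 kJ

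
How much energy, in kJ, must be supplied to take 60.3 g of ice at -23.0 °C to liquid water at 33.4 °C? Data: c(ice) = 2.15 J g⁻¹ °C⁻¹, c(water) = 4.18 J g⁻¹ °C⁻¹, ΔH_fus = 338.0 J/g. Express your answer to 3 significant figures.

q1 (heat ice -23.0→0.0 °C): 60.3 × 2.15 × 23.0 = 2982 J
q2 (melt at 0 °C): 60.3 × 338.0 = 20381 J
q3 (heat water 0.0→33.4 °C): 60.3 × 4.18 × 33.4 = 8419 J
Total: 2982 + 20381 + 8419 = 31782 J = 31.8 kJ

q = 31.8 kJ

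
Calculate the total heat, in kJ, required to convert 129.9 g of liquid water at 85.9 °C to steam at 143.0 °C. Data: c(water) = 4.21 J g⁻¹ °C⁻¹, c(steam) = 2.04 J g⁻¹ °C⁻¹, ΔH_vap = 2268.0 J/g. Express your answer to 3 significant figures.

q1 (heat water 85.9→100.0 °C): 129.9 × 4.21 × 14.1 = 7711 J
q2 (vaporize at 100 °C): 129.9 × 2268.0 = 294613 J
q3 (heat steam 100.0→143.0 °C): 129.9 × 2.04 × 43.0 = 11395 J
Total: 7711 + 294613 + 11395 = 313719 J = 314 kJ

q = 314 kJ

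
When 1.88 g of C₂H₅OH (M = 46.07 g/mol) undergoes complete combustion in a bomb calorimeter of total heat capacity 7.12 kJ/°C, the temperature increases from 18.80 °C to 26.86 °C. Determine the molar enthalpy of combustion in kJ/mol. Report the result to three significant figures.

ΔT = 26.86 − 18.80 = 8.06 °C
q_cal = C_cal × ΔT = 7.12 × 8.06 = 57.3872 kJ
n = 1.88 / 46.07 = 0.04081 mol
q_rxn = −q_cal = -57.3872 kJ
ΔH = -57.3872 / 0.04081 = -1406 kJ/mol

ΔH = -1410 kJ/mol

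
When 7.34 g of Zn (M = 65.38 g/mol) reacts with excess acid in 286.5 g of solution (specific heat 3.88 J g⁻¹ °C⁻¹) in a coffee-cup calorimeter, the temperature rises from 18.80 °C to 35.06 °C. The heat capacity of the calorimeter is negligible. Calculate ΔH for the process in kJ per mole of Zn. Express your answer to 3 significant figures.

ΔH = -161 kJ/mol

|ΔT| = |35.06 − 18.80| = 16.26 °C
|q_surr| = (286.5 × 3.88) × 16.26 = 1111.62 × 16.26 = 18070 J
n(Zn) = 7.34 / 65.38 = 0.1123 mol
Temperature rose, so q_rxn = −|q_surr| = -18.07 kJ
ΔH = q_rxn / n = -160.9 kJ/mol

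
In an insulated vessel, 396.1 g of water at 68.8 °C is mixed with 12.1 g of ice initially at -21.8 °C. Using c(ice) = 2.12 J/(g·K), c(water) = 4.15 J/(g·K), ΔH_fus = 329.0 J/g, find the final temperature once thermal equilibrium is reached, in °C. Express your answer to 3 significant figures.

T_f = 64.1 °C

Heat to bring ice to 0 °C and melt it: q₁ = 12.1×2.12×21.8 + 12.1×329.0 = 4540.1 J
Heat the water can supply cooling to 0 °C: 396.1×4.15×68.8 = 113094 J > q₁, so all ice melts.
Energy balance: 396.1×4.15×(68.8 − T) = 4540.1 + 12.1×4.15×(T − 0)
1643.815(68.8 − T) = 4540.1 + 50.215 T
113094 − 4540.1 = 1694.030 T
T = 108553.9 / 1694.030 = 64.08 °C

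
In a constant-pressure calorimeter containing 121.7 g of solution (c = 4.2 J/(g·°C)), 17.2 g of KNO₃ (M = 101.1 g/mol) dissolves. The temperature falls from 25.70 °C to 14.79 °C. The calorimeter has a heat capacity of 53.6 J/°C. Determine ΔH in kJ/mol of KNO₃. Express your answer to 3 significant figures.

|ΔT| = |14.79 − 25.70| = 10.91 °C
|q_surr| = (121.7 × 4.2 + 53.6) × 10.91 = 564.74 × 10.91 = 6161 J
n(KNO₃) = 17.2 / 101.1 = 0.1701 mol
Temperature fell, so q_rxn = +|q_surr| = 6.161 kJ
ΔH = q_rxn / n = 36.22 kJ/mol

ΔH = 36.2 kJ/mol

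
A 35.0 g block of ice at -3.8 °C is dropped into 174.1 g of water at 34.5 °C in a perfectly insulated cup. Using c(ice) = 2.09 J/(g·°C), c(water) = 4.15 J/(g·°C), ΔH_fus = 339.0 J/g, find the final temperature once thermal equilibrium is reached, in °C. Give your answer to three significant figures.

Heat to bring ice to 0 °C and melt it: q₁ = 35.0×2.09×3.8 + 35.0×339.0 = 12143 J
Heat the water can supply cooling to 0 °C: 174.1×4.15×34.5 = 24926.8 J > q₁, so all ice melts.
Energy balance: 174.1×4.15×(34.5 − T) = 12143 + 35.0×4.15×(T − 0)
722.515(34.5 − T) = 12143 + 145.25 T
24926.8 − 12143 = 867.765 T
T = 12783.8 / 867.765 = 14.73 °C

T_f = 14.7 °C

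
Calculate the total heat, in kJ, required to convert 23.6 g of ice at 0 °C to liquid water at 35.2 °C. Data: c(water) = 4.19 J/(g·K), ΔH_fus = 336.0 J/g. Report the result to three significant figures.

q = 11.4 kJ

q1 (melt at 0 °C): 23.6 × 336.0 = 7930 J
q2 (heat water 0.0→35.2 °C): 23.6 × 4.19 × 35.2 = 3481 J
Total: 7930 + 3481 = 11411 J = 11.4 kJ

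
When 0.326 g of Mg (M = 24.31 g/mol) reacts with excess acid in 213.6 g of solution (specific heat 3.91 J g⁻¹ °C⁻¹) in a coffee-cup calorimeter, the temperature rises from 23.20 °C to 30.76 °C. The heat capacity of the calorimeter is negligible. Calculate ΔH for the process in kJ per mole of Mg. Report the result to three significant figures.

ΔH = -471 kJ/mol

|ΔT| = |30.76 − 23.20| = 7.56 °C
|q_surr| = (213.6 × 3.91) × 7.56 = 835.176 × 7.56 = 6314 J
n(Mg) = 0.326 / 24.31 = 0.01341 mol
Temperature rose, so q_rxn = −|q_surr| = -6.314 kJ
ΔH = q_rxn / n = -470.8 kJ/mol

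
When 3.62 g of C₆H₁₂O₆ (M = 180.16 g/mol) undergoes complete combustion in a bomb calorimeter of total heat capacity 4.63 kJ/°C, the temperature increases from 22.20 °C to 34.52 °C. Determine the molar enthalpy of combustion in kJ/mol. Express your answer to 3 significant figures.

ΔT = 34.52 − 22.20 = 12.32 °C
q_cal = C_cal × ΔT = 4.63 × 12.32 = 57.0416 kJ
n = 3.62 / 180.16 = 0.02009 mol
q_rxn = −q_cal = -57.0416 kJ
ΔH = -57.0416 / 0.02009 = -2839 kJ/mol

ΔH = -2840 kJ/mol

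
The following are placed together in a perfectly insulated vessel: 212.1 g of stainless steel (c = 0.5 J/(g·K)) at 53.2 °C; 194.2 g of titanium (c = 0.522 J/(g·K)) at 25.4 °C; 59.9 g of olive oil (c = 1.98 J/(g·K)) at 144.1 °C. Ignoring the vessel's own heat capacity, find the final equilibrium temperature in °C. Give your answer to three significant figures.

T_f = 77.6 °C

Σ mᵢcᵢ(T − Tᵢ) = 0  ⇒  T = Σ mᵢcᵢTᵢ / Σ mᵢcᵢ
Σ mᵢcᵢ = 212.1×0.5 + 194.2×0.522 + 59.9×1.98 = 326.0244
Σ mᵢcᵢTᵢ = 106.05×53.2 + 101.3724×25.4 + 118.602×144.1 = 25307
T = 25307 / 326.0244 = 77.62 °C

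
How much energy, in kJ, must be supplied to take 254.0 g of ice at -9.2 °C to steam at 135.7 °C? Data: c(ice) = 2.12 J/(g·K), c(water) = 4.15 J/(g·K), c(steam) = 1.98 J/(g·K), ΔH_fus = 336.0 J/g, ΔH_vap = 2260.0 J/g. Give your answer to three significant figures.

q1 (heat ice -9.2→0.0 °C): 254.0 × 2.12 × 9.2 = 4954 J
q2 (melt at 0 °C): 254.0 × 336.0 = 85344 J
q3 (heat water 0.0→100.0 °C): 254.0 × 4.15 × 100.0 = 105410 J
q4 (vaporize at 100 °C): 254.0 × 2260.0 = 574040 J
q5 (heat steam 100.0→135.7 °C): 254.0 × 1.98 × 35.7 = 17954 J
Total: 4954 + 85344 + 105410 + 574040 + 17954 = 787702 J = 788 kJ

q = 788 kJ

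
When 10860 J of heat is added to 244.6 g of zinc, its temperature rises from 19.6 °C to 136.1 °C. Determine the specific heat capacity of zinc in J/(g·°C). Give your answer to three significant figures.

c = q / (m ΔT) = 10860 / (244.6 × 116.5)
c = 10860 / 28495.9 = 0.381 J/(g·°C)

c = 0.381 J/(g·°C)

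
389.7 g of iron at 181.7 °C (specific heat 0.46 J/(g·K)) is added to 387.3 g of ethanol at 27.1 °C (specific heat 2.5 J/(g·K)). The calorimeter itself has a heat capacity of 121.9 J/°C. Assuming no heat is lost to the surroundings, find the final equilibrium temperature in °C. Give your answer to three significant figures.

T_f = 48.9 °C

Heat lost by iron = heat gained by ethanol + calorimeter.
(389.7)(0.46)(181.7 − T) = [(387.3)(2.5) + 121.9](T − 27.1)
179.262 (181.7 − T) = 1090.15 (T − 27.1)
32572 − 179.262 T = 1090.15 T − 29543
62115 = 1269.412 T
T = 48.93 °C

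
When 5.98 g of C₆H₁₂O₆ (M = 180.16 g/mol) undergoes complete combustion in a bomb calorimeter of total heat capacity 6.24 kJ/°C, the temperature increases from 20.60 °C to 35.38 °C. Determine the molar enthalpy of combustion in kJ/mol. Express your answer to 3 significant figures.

ΔT = 35.38 − 20.60 = 14.78 °C
q_cal = C_cal × ΔT = 6.24 × 14.78 = 92.2272 kJ
n = 5.98 / 180.16 = 0.03319 mol
q_rxn = −q_cal = -92.2272 kJ
ΔH = -92.2272 / 0.03319 = -2779 kJ/mol

ΔH = -2780 kJ/mol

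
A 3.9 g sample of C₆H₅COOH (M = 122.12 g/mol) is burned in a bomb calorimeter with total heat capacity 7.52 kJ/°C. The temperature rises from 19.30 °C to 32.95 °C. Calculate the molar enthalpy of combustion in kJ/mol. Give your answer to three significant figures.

ΔH = -3210 kJ/mol

ΔT = 32.95 − 19.30 = 13.65 °C
q_cal = C_cal × ΔT = 7.52 × 13.65 = 102.648 kJ
n = 3.9 / 122.12 = 0.03194 mol
q_rxn = −q_cal = -102.648 kJ
ΔH = -102.648 / 0.03194 = -3214 kJ/mol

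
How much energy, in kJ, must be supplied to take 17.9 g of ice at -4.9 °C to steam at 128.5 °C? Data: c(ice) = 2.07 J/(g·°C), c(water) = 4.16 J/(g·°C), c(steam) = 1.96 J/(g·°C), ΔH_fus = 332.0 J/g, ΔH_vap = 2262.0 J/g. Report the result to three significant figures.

q = 55.1 kJ

q1 (heat ice -4.9→0.0 °C): 17.9 × 2.07 × 4.9 = 182 J
q2 (melt at 0 °C): 17.9 × 332.0 = 5943 J
q3 (heat water 0.0→100.0 °C): 17.9 × 4.16 × 100.0 = 7446 J
q4 (vaporize at 100 °C): 17.9 × 2262.0 = 40490 J
q5 (heat steam 100.0→128.5 °C): 17.9 × 1.96 × 28.5 = 1000 J
Total: 182 + 5943 + 7446 + 40490 + 1000 = 55061 J = 55.1 kJ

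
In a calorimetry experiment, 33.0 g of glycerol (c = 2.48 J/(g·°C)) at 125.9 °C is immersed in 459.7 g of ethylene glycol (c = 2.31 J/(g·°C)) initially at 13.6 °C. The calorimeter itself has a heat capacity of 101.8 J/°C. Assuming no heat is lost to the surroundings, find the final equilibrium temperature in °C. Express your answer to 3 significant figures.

Heat lost by glycerol = heat gained by ethylene glycol + calorimeter.
(33.0)(2.48)(125.9 − T) = [(459.7)(2.31) + 101.8](T − 13.6)
81.84 (125.9 − T) = 1163.707 (T − 13.6)
10304 − 81.84 T = 1163.707 T − 15826
26130 = 1245.547 T
T = 20.98 °C

T_f = 21.0 °C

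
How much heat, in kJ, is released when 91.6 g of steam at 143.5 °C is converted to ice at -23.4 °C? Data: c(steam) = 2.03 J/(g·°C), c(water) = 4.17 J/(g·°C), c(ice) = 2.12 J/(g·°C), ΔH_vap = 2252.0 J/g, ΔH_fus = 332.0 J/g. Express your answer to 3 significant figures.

q1 (cool steam 143.5→100 °C): 91.6 × 2.03 × 43.5 = 8089 J
q2 (condense at 100 °C): 91.6 × 2252.0 = 206283 J
q3 (cool water 100→0 °C): 91.6 × 4.17 × 100.0 = 38197 J
q4 (freeze at 0 °C): 91.6 × 332.0 = 30411 J
q5 (cool ice 0→-23.4 °C): 91.6 × 2.12 × 23.4 = 4544 J
Total: 8089 + 206283 + 38197 + 30411 + 4544 = 287524 J = 288 kJ

q = 288 kJ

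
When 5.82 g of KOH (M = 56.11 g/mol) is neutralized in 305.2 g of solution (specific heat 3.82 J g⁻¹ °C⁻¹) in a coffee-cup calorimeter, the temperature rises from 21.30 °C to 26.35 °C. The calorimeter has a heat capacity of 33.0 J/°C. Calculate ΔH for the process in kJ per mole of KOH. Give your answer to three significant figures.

|ΔT| = |26.35 − 21.30| = 5.05 °C
|q_surr| = (305.2 × 3.82 + 33.0) × 5.05 = 1198.864 × 5.05 = 6054 J
n(KOH) = 5.82 / 56.11 = 0.1037 mol
Temperature rose, so q_rxn = −|q_surr| = -6.054 kJ
ΔH = q_rxn / n = -58.38 kJ/mol

ΔH = -58.4 kJ/mol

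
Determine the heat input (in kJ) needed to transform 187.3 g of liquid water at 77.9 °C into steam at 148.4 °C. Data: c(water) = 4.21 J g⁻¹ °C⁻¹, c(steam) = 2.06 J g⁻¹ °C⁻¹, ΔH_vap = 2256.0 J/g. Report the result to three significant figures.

q1 (heat water 77.9→100.0 °C): 187.3 × 4.21 × 22.1 = 17427 J
q2 (vaporize at 100 °C): 187.3 × 2256.0 = 422549 J
q3 (heat steam 100.0→148.4 °C): 187.3 × 2.06 × 48.4 = 18675 J
Total: 17427 + 422549 + 18675 = 458651 J = 459 kJ

q = 459 kJ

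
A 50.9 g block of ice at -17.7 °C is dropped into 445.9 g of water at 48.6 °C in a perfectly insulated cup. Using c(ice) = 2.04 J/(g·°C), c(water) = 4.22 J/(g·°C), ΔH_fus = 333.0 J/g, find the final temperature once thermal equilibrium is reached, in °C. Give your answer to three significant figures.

Heat to bring ice to 0 °C and melt it: q₁ = 50.9×2.04×17.7 + 50.9×333.0 = 18788 J
Heat the water can supply cooling to 0 °C: 445.9×4.22×48.6 = 91450.5 J > q₁, so all ice melts.
Energy balance: 445.9×4.22×(48.6 − T) = 18788 + 50.9×4.22×(T − 0)
1881.698(48.6 − T) = 18788 + 214.798 T
91450.5 − 18788 = 2096.496 T
T = 72662.5 / 2096.496 = 34.66 °C

T_f = 34.7 °C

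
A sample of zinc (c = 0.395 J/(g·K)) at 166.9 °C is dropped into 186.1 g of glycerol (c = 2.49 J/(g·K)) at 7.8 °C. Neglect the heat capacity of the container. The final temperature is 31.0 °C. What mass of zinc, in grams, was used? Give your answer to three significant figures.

m = 200 g

q_gained = (186.1 × 2.49) × (31.0 − 7.8) = 10750 J
q_lost = m × 0.395 × (166.9 − 31.0) = 53.6805 m
m = 10750 / 53.6805 = 200 g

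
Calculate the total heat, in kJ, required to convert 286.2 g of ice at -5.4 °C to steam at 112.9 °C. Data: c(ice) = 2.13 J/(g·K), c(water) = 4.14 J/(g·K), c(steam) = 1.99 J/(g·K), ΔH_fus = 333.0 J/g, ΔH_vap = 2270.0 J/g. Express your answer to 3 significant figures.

q1 (heat ice -5.4→0.0 °C): 286.2 × 2.13 × 5.4 = 3292 J
q2 (melt at 0 °C): 286.2 × 333.0 = 95305 J
q3 (heat water 0.0→100.0 °C): 286.2 × 4.14 × 100.0 = 118487 J
q4 (vaporize at 100 °C): 286.2 × 2270.0 = 649674 J
q5 (heat steam 100.0→112.9 °C): 286.2 × 1.99 × 12.9 = 7347 J
Total: 3292 + 95305 + 118487 + 649674 + 7347 = 874105 J = 874 kJ

q = 874 kJ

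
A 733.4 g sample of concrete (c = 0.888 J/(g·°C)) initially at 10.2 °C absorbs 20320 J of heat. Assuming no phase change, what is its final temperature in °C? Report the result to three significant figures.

ΔT = q / (m c) = 20320 / (733.4 × 0.888) = 31.20 °C
T_f = 10.2 + 31.20 = 41.40 °C

T_f = 41.4 °C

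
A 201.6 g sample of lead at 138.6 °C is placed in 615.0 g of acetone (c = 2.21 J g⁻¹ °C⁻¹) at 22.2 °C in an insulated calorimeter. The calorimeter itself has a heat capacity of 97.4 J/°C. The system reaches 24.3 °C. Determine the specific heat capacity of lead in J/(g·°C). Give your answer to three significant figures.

c = 0.133 J/(g·°C)

q_gained = (615.0 × 2.21 + 97.4) × (24.3 − 22.2) = 3059 J
q_lost = 201.6 × c × (138.6 − 24.3) = 23042.88 c
Set equal: c = 3059 / 23042.88 = 0.133 J/(g·°C)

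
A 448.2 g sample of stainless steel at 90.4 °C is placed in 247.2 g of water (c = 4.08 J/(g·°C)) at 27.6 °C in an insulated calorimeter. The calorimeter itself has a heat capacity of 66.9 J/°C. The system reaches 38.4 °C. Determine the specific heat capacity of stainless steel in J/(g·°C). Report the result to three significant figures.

c = 0.498 J/(g·°C)

q_gained = (247.2 × 4.08 + 66.9) × (38.4 − 27.6) = 11615 J
q_lost = 448.2 × c × (90.4 − 38.4) = 23306.4 c
Set equal: c = 11615 / 23306.4 = 0.498 J/(g·°C)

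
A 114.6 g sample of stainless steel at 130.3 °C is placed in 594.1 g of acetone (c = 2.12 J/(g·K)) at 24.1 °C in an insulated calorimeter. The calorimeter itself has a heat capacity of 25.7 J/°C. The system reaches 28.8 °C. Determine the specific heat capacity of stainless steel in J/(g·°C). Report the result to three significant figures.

c = 0.519 J/(g·°C)

q_gained = (594.1 × 2.12 + 25.7) × (28.8 − 24.1) = 6040 J
q_lost = 114.6 × c × (130.3 − 28.8) = 11631.9 c
Set equal: c = 6040 / 11631.9 = 0.519 J/(g·°C)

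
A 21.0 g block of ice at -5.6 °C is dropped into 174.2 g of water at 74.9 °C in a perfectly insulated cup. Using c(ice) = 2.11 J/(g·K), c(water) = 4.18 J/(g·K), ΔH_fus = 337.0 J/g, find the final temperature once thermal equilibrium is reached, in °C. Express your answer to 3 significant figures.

Heat to bring ice to 0 °C and melt it: q₁ = 21.0×2.11×5.6 + 21.0×337.0 = 7325.1 J
Heat the water can supply cooling to 0 °C: 174.2×4.18×74.9 = 54538.9 J > q₁, so all ice melts.
Energy balance: 174.2×4.18×(74.9 − T) = 7325.1 + 21.0×4.18×(T − 0)
728.156(74.9 − T) = 7325.1 + 87.78 T
54538.9 − 7325.1 = 815.936 T
T = 47213.8 / 815.936 = 57.86 °C

T_f = 57.9 °C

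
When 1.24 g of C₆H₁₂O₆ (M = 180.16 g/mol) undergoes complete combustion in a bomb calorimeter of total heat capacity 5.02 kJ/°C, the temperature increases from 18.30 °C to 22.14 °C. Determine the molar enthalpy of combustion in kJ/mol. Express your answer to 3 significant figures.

ΔT = 22.14 − 18.30 = 3.84 °C
q_cal = C_cal × ΔT = 5.02 × 3.84 = 19.2768 kJ
n = 1.24 / 180.16 = 0.006883 mol
q_rxn = −q_cal = -19.2768 kJ
ΔH = -19.2768 / 0.006883 = -2801 kJ/mol

ΔH = -2800 kJ/mol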